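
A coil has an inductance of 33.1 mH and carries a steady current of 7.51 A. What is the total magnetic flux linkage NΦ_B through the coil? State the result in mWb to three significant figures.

NΦ_B ≈ 249 mWb

From L = NΦ_B/I, the flux linkage is NΦ_B = LI.
NΦ_B = (3.310×10^-2 H)(7.51 A) = 0.2486 Wb.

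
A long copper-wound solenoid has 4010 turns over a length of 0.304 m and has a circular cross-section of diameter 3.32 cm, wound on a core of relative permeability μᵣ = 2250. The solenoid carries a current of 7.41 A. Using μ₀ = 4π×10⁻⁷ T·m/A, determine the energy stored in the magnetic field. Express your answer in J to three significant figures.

U ≈ 3550 J

A = π(d/2)² = π(1.660×10^-2 m)² = 8.657×10^-4 m².
L = μ₀μᵣN²A/ℓ = (4π×10⁻⁷)(2250)(4010)²(8.657×10^-4)/(0.304) = 129.47 H.
U = ½LI² = ½(129.47)(7.41)² = 3.5545×10^3 J.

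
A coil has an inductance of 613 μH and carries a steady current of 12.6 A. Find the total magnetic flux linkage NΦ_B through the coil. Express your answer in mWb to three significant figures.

NΦ_B ≈ 7.72 mWb

From L = NΦ_B/I, the flux linkage is NΦ_B = LI.
NΦ_B = (6.130×10^-4 H)(12.6 A) = 7.724×10^-3 Wb.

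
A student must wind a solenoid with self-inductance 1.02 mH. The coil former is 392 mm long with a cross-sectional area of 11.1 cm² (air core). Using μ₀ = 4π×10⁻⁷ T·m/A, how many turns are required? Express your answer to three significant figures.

A = 11.1 cm² = 1.110×10^-3 m².
From L = μ₀N²A/ℓ, N = √(Lℓ / (μ₀A)).
N = √[(1.020×10^-3)(0.392) / ((4π×10⁻⁷)×1.110×10^-3)] = √(2.867×10^5) ≈ 535.4.

N ≈ 535 turns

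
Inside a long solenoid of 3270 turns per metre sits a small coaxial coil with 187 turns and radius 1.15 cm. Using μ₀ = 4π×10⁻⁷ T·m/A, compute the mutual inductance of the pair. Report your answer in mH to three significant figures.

The outer solenoid produces a uniform field B₁ = μ₀n₁I₁ across the inner coil,
so the flux linkage is N₂Φ = N₂B₁A₂ = μ₀n₁N₂A₂·I₁, giving M = μ₀n₁N₂A₂.
A₂ = πr² = π(1.150×10^-2 m)² = 4.1548×10^-4 m².
M = (4π×10⁻⁷)(3270)(187)(4.1548×10^-4) = 3.193×10^-4 H.

M ≈ 0.319 mH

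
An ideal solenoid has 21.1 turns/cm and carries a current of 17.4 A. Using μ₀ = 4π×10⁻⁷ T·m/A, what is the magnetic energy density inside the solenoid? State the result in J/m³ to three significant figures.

B = μ₀nI = (4π×10⁻⁷)(2.110×10^3)(17.4) = 4.614×10^-2 T.
u = B²/(2μ₀) = (4.614×10^-2)²/(2×4π×10⁻⁷) = 846.9 J/m³.

u ≈ 847 J/m³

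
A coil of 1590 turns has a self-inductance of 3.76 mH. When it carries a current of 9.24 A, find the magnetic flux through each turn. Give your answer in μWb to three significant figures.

Φ_B ≈ 21.9 μWb

From L = NΦ_B/I, the flux per turn is Φ_B = LI/N.
Φ_B = (3.760×10^-3 H)(9.24 A)/1590 = 2.185×10^-5 Wb.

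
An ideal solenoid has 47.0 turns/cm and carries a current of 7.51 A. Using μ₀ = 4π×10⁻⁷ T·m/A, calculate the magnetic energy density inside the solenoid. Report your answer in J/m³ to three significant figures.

B = μ₀nI = (4π×10⁻⁷)(4.700×10^3)(7.51) = 4.436×10^-2 T.
u = B²/(2μ₀) = (4.436×10^-2)²/(2×4π×10⁻⁷) = 782.8 J/m³.

u ≈ 783 J/m³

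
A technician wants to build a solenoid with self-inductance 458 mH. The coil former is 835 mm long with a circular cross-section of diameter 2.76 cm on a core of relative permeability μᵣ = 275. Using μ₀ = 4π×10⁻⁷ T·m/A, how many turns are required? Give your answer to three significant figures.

N ≈ 1360 turns

A = π(d/2)² = π(1.380×10^-2 m)² = 5.983×10^-4 m².
From L = μ₀μᵣN²A/ℓ, N = √(Lℓ / (μ₀μᵣA)).
N = √[(0.458)(0.835) / ((4π×10⁻⁷)(275)×5.983×10^-4)] = √(1.850×10^6) ≈ 1360.0.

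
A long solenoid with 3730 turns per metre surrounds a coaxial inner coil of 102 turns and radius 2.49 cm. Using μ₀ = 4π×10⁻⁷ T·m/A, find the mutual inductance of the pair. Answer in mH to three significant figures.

The outer solenoid produces a uniform field B₁ = μ₀n₁I₁ across the inner coil,
so the flux linkage is N₂Φ = N₂B₁A₂ = μ₀n₁N₂A₂·I₁, giving M = μ₀n₁N₂A₂.
A₂ = πr² = π(2.490×10^-2 m)² = 1.948×10^-3 m².
M = (4π×10⁻⁷)(3730)(102)(1.948×10^-3) = 9.313×10^-4 H.

M ≈ 0.931 mH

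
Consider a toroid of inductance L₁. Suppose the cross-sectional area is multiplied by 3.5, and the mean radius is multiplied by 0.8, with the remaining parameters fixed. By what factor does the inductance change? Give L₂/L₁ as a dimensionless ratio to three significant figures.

L₂/L₁ = 4.38

For a toroid, L ∝ μᵣN²A/R.
L₂/L₁ = (3.5) × (0.8)^-1 = 4.38.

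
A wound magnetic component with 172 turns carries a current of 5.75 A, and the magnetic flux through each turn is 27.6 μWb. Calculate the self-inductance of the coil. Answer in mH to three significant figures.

L ≈ 0.826 mH

Self-inductance is defined by L = NΦ_B/I (flux linkage over current).
L = (172)(2.760×10^-5 Wb)/(5.75 A) = 8.256×10^-4 H.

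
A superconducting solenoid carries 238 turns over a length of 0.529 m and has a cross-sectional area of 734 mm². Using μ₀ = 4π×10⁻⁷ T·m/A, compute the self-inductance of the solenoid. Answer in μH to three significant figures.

L ≈ 98.8 μH

A = 734 mm² = 7.340×10^-4 m².
For a long solenoid, L = μ₀N²A/ℓ.
L = (4π×10⁻⁷)(238)²(7.340×10^-4)/(0.529 m) = 9.877×10^-5 H.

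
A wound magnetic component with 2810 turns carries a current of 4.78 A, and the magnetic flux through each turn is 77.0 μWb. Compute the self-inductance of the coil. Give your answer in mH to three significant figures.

Self-inductance is defined by L = NΦ_B/I (flux linkage over current).
L = (2810)(7.700×10^-5 Wb)/(4.78 A) = 4.527×10^-2 H.

L ≈ 45.3 mH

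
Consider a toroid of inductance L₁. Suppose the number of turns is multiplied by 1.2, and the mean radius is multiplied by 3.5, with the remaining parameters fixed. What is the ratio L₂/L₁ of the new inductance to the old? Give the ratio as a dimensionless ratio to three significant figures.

For a toroid, L ∝ μᵣN²A/R.
L₂/L₁ = (1.2)^2 × (3.5)^-1 = 0.411.

L₂/L₁ = 0.411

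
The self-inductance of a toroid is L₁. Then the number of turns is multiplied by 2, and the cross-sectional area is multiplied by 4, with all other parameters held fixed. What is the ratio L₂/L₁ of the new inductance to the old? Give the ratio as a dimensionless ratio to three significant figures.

For a toroid, L ∝ μᵣN²A/R.
L₂/L₁ = (2)^2 × (4) = 16.0.

L₂/L₁ = 16.0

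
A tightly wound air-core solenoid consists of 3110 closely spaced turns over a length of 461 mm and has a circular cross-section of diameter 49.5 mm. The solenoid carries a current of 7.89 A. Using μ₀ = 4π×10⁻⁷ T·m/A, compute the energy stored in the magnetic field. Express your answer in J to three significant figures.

U ≈ 1.58 J

A = π(d/2)² = π(2.475×10^-2 m)² = 1.924×10^-3 m².
L = μ₀N²A/ℓ = (4π×10⁻⁷)(3110)²(1.924×10^-3)/(0.461) = 5.074×10^-2 H.
U = ½LI² = ½(5.074×10^-2)(7.89)² = 1.579 J.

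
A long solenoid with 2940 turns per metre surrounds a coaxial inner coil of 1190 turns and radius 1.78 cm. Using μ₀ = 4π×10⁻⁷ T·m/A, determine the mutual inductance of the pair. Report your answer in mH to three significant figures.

M ≈ 4.38 mH

The outer solenoid produces a uniform field B₁ = μ₀n₁I₁ across the inner coil,
so the flux linkage is N₂Φ = N₂B₁A₂ = μ₀n₁N₂A₂·I₁, giving M = μ₀n₁N₂A₂.
A₂ = πr² = π(1.780×10^-2 m)² = 9.954×10^-4 m².
M = (4π×10⁻⁷)(2940)(1190)(9.954×10^-4) = 4.376×10^-3 H.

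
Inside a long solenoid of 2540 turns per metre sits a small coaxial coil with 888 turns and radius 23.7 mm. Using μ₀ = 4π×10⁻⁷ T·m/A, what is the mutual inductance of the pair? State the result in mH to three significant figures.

M ≈ 5.00 mH

The outer solenoid produces a uniform field B₁ = μ₀n₁I₁ across the inner coil,
so the flux linkage is N₂Φ = N₂B₁A₂ = μ₀n₁N₂A₂·I₁, giving M = μ₀n₁N₂A₂.
A₂ = πr² = π(2.370×10^-2 m)² = 1.7646×10^-3 m².
M = (4π×10⁻⁷)(2540)(888)(1.7646×10^-3) = 5.002×10^-3 H.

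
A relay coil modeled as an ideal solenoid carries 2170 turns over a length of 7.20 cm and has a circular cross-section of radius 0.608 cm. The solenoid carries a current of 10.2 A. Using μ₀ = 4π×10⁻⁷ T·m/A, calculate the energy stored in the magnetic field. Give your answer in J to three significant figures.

U ≈ 0.497 J

A = πr² = π(6.080×10^-3 m)² = 1.161×10^-4 m².
L = μ₀N²A/ℓ = (4π×10⁻⁷)(2170)²(1.161×10^-4)/(7.200×10^-2) = 9.5445×10^-3 H.
U = ½LI² = ½(9.5445×10^-3)(10.2)² = 0.4965 J.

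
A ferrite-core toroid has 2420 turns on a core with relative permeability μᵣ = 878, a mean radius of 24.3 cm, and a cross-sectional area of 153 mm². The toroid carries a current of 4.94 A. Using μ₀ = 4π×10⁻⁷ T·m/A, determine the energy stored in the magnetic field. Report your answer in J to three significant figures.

L = μ₀μᵣN²A/(2πR) = (4π×10⁻⁷)(878)(2420)²(1.530×10^-4)/(2π×0.243) = 0.6475 H.
U = ½LI² = ½(0.6475)(4.94)² = 7.901 J.

U ≈ 7.90 J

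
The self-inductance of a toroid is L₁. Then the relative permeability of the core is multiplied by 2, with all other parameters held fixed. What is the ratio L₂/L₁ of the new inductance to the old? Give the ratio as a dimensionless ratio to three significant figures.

For a toroid, L ∝ μᵣN²A/R.
L₂/L₁ = (2) = 2.00.

L₂/L₁ = 2.00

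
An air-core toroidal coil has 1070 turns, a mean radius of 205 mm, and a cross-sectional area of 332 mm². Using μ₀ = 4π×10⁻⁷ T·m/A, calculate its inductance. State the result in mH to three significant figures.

For a thin toroid, L = μ₀N²A/(2πR).
L = (4π×10⁻⁷)(1070)²(3.320×10^-4) / (2π×0.205 m) = 3.708×10^-4 H.

L ≈ 0.371 mH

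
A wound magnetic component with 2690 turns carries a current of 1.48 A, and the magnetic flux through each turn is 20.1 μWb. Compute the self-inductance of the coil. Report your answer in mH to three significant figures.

Self-inductance is defined by L = NΦ_B/I (flux linkage over current).
L = (2690)(2.010×10^-5 Wb)/(1.48 A) = 3.653×10^-2 H.

L ≈ 36.5 mH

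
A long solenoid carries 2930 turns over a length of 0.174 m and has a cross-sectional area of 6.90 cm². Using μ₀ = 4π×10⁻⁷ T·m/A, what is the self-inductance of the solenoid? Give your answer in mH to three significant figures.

L ≈ 42.8 mH

A = 6.90 cm² = 6.900×10^-4 m².
For a long solenoid, L = μ₀N²A/ℓ.
L = (4π×10⁻⁷)(2930)²(6.900×10^-4)/(0.174 m) = 4.278×10^-2 H.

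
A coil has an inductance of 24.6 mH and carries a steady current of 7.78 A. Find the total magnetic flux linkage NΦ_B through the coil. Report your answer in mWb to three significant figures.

From L = NΦ_B/I, the flux linkage is NΦ_B = LI.
NΦ_B = (2.460×10^-2 H)(7.78 A) = 0.1914 Wb.

NΦ_B ≈ 191 mWb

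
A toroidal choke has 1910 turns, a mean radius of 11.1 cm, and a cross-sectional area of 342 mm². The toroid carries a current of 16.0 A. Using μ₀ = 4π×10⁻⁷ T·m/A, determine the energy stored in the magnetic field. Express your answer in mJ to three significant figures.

U ≈ 288 mJ

L = μ₀N²A/(2πR) = (4π×10⁻⁷)(1910)²(3.420×10^-4)/(2π×0.111) = 2.248×10^-3 H.
U = ½LI² = ½(2.248×10^-3)(16.0)² = 0.2877 J.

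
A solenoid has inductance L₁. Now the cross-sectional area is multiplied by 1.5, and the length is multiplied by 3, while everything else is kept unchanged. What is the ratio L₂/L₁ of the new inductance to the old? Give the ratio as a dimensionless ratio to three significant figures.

L₂/L₁ = 0.500

For a solenoid, L ∝ μᵣN²A/ℓ.
L₂/L₁ = (1.5) × (3)^-1 = 0.500.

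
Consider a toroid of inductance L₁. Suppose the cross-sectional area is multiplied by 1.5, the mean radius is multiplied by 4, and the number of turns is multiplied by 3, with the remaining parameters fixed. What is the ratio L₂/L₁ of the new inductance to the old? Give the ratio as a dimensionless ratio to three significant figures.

L₂/L₁ = 3.38

For a toroid, L ∝ μᵣN²A/R.
L₂/L₁ = (1.5) × (4)^-1 × (3)^2 = 3.38.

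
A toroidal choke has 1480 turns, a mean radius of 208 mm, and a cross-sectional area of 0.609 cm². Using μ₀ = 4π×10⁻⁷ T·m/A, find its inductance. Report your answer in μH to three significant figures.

For a thin toroid, L = μ₀N²A/(2πR).
L = (4π×10⁻⁷)(1480)²(6.090×10^-5) / (2π×0.208 m) = 1.283×10^-4 H.

L ≈ 128 μH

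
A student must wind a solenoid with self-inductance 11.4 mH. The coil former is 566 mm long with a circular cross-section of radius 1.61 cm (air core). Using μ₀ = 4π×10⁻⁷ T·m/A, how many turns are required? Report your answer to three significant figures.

A = πr² = π(1.610×10^-2 m)² = 8.143×10^-4 m².
From L = μ₀N²A/ℓ, N = √(Lℓ / (μ₀A)).
N = √[(1.140×10^-2)(0.566) / ((4π×10⁻⁷)×8.143×10^-4)] = √(6.305×10^6) ≈ 2511.0.

N ≈ 2510 turns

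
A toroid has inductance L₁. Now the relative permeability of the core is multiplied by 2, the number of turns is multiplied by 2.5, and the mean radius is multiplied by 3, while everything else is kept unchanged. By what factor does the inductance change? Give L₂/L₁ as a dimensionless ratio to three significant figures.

For a toroid, L ∝ μᵣN²A/R.
L₂/L₁ = (2) × (2.5)^2 × (3)^-1 = 4.17.

L₂/L₁ = 4.17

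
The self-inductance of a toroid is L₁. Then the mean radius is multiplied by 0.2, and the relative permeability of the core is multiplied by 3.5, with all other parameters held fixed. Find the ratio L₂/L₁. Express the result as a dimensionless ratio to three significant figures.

For a toroid, L ∝ μᵣN²A/R.
L₂/L₁ = (0.2)^-1 × (3.5) = 17.5.

L₂/L₁ = 17.5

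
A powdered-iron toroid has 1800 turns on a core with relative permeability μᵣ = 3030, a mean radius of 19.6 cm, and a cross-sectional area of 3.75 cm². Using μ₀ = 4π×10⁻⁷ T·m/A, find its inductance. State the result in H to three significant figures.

For a thin toroid, L = μ₀μᵣN²A/(2πR).
L = (4π×10⁻⁷)(3030)(1800)²(3.750×10^-4) / (2π×0.196 m) = 3.757 H.

L ≈ 3.76 H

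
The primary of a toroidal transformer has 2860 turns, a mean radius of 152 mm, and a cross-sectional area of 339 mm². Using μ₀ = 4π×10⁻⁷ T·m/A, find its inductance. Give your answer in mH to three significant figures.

For a thin toroid, L = μ₀N²A/(2πR).
L = (4π×10⁻⁷)(2860)²(3.390×10^-4) / (2π×0.152 m) = 3.649×10^-3 H.

L ≈ 3.65 mH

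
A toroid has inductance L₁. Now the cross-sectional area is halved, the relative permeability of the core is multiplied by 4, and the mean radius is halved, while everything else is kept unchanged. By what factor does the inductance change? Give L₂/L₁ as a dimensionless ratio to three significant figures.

For a toroid, L ∝ μᵣN²A/R.
L₂/L₁ = (0.5) × (4) × (0.5)^-1 = 4.00.

L₂/L₁ = 4.00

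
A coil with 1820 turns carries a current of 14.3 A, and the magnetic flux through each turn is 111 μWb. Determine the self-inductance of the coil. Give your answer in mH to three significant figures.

Self-inductance is defined by L = NΦ_B/I (flux linkage over current).
L = (1820)(1.110×10^-4 Wb)/(14.3 A) = 1.413×10^-2 H.

L ≈ 14.1 mH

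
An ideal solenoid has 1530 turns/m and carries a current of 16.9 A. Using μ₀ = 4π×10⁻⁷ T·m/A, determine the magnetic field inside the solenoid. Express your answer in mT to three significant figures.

B ≈ 32.5 mT

Inside a long solenoid, B = μ₀nI.
B = (4π×10⁻⁷)(1.530×10^3 m⁻¹)(16.9 A) = 3.249×10^-2 T.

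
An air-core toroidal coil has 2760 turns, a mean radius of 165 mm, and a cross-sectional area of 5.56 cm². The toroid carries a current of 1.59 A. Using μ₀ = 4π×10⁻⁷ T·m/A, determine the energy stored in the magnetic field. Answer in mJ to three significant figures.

U ≈ 6.49 mJ

L = μ₀N²A/(2πR) = (4π×10⁻⁷)(2760)²(5.560×10^-4)/(2π×0.165) = 5.134×10^-3 H.
U = ½LI² = ½(5.134×10^-3)(1.59)² = 6.489×10^-3 J.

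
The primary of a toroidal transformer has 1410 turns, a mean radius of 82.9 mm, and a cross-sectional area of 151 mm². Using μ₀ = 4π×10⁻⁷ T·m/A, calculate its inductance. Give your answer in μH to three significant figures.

L ≈ 724 μH

For a thin toroid, L = μ₀N²A/(2πR).
L = (4π×10⁻⁷)(1410)²(1.510×10^-4) / (2π×8.290×10^-2 m) = 7.243×10^-4 H.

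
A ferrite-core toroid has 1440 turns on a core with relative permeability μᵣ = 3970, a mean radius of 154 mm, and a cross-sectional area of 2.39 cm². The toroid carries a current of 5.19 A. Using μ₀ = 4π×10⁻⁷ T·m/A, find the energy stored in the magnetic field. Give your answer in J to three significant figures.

L = μ₀μᵣN²A/(2πR) = (4π×10⁻⁷)(3970)(1440)²(2.390×10^-4)/(2π×0.154) = 2.555 H.
U = ½LI² = ½(2.555)(5.19)² = 34.41 J.

U ≈ 34.4 J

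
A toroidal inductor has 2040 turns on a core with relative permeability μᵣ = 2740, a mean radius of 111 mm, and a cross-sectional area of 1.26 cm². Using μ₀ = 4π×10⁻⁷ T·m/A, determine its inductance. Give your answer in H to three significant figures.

L ≈ 2.59 H

For a thin toroid, L = μ₀μᵣN²A/(2πR).
L = (4π×10⁻⁷)(2740)(2040)²(1.260×10^-4) / (2π×0.111 m) = 2.589 H.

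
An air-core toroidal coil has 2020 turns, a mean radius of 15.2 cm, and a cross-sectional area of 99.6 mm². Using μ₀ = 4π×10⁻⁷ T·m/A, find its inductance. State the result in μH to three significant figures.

For a thin toroid, L = μ₀N²A/(2πR).
L = (4π×10⁻⁷)(2020)²(9.960×10^-5) / (2π×0.152 m) = 5.347×10^-4 H.

L ≈ 535 μH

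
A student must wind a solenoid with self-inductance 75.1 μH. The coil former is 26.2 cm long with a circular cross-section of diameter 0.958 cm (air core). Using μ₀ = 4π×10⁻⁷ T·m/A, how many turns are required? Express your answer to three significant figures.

N ≈ 466 turns

A = π(d/2)² = π(4.790×10^-3 m)² = 7.208×10^-5 m².
From L = μ₀N²A/ℓ, N = √(Lℓ / (μ₀A)).
N = √[(7.510×10^-5)(0.262) / ((4π×10⁻⁷)×7.208×10^-5)] = √(2.172×10^5) ≈ 466.1.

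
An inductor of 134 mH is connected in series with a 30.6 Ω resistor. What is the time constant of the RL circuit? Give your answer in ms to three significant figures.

τ ≈ 4.38 ms

τ = L/R = (0.134 H)/(30.6 Ω) = 4.379×10^-3 s.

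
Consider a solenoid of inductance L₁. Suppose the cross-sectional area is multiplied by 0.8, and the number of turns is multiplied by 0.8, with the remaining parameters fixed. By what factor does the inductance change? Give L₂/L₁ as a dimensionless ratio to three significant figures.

For a solenoid, L ∝ μᵣN²A/ℓ.
L₂/L₁ = (0.8) × (0.8)^2 = 0.512.

L₂/L₁ = 0.512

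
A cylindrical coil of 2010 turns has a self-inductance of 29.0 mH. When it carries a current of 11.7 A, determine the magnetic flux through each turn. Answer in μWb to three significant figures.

From L = NΦ_B/I, the flux per turn is Φ_B = LI/N.
Φ_B = (2.900×10^-2 H)(11.7 A)/2010 = 1.688×10^-4 Wb.

Φ_B ≈ 169 μWb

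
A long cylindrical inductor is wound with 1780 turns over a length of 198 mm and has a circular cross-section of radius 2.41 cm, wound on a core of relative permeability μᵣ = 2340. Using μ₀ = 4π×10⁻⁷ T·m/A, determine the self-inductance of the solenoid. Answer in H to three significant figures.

A = πr² = π(2.410×10^-2 m)² = 1.8247×10^-3 m².
For a long solenoid, L = μ₀μᵣN²A/ℓ.
L = (4π×10⁻⁷)(2340)(1780)²(1.8247×10^-3)/(0.198 m) = 85.86 H.

L ≈ 85.9 H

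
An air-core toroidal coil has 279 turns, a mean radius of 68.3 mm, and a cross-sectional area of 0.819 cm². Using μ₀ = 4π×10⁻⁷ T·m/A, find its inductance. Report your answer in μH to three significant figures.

For a thin toroid, L = μ₀N²A/(2πR).
L = (4π×10⁻⁷)(279)²(8.190×10^-5) / (2π×6.830×10^-2 m) = 1.867×10^-5 H.

L ≈ 18.7 μH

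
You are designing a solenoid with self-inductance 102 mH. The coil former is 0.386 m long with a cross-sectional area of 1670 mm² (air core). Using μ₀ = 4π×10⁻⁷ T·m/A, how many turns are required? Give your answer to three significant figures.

A = 1670 mm² = 1.670×10^-3 m².
From L = μ₀N²A/ℓ, N = √(Lℓ / (μ₀A)).
N = √[(0.102)(0.386) / ((4π×10⁻⁷)×1.670×10^-3)] = √(1.876×10^7) ≈ 4331.4.

N ≈ 4330 turns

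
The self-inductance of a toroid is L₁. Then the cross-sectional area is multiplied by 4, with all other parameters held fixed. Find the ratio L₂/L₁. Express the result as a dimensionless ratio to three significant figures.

For a toroid, L ∝ μᵣN²A/R.
L₂/L₁ = (4) = 4.00.

L₂/L₁ = 4.00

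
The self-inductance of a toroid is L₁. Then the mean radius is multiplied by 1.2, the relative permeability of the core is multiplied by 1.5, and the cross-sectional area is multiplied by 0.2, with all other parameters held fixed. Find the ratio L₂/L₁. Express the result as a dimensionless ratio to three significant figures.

For a toroid, L ∝ μᵣN²A/R.
L₂/L₁ = (1.2)^-1 × (1.5) × (0.2) = 0.250.

L₂/L₁ = 0.250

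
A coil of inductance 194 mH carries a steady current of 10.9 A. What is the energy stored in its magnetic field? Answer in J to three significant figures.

U ≈ 11.5 J

Stored magnetic energy: U = ½LI².
U = ½(0.194 H)(10.9 A)² = 11.52 J.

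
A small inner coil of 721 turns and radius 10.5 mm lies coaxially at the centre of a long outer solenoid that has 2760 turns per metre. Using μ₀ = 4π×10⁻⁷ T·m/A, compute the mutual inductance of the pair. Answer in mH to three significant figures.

The outer solenoid produces a uniform field B₁ = μ₀n₁I₁ across the inner coil,
so the flux linkage is N₂Φ = N₂B₁A₂ = μ₀n₁N₂A₂·I₁, giving M = μ₀n₁N₂A₂.
A₂ = πr² = π(1.050×10^-2 m)² = 3.464×10^-4 m².
M = (4π×10⁻⁷)(2760)(721)(3.464×10^-4) = 8.661×10^-4 H.

M ≈ 0.866 mH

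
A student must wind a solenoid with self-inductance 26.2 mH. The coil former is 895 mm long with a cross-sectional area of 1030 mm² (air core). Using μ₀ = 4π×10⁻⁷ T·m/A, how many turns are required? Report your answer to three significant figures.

A = 1030 mm² = 1.030×10^-3 m².
From L = μ₀N²A/ℓ, N = √(Lℓ / (μ₀A)).
N = √[(2.620×10^-2)(0.895) / ((4π×10⁻⁷)×1.030×10^-3)] = √(1.812×10^7) ≈ 4256.4.

N ≈ 4260 turns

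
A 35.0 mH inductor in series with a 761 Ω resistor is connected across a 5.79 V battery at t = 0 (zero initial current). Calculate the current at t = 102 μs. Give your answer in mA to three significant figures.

I ≈ 6.78 mA

τ = L/R = 3.500×10^-2/761 = 4.599×10^-5 s; final current I_∞ = ε/R = 5.79/761 = 7.608×10^-3 A.
I(t) = I_∞(1 − e^(−t/τ)) with t/τ = 2.218.
I = (7.608×10^-3)(1 − e^(−2.218)) = 6.780×10^-3 A.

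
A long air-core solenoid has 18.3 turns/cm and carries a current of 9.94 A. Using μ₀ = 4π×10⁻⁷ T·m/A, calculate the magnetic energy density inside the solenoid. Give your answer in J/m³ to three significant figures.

u ≈ 208 J/m³

B = μ₀nI = (4π×10⁻⁷)(1.830×10^3)(9.94) = 2.286×10^-2 T.
u = B²/(2μ₀) = (2.286×10^-2)²/(2×4π×10⁻⁷) = 207.9 J/m³.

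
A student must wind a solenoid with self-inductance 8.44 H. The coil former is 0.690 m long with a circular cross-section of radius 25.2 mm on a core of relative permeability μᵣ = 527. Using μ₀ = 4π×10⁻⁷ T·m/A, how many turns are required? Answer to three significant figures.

A = πr² = π(2.520×10^-2 m)² = 1.995×10^-3 m².
From L = μ₀μᵣN²A/ℓ, N = √(Lℓ / (μ₀μᵣA)).
N = √[(8.44)(0.69) / ((4π×10⁻⁷)(527)×1.995×10^-3)] = √(4.408×10^6) ≈ 2099.5.

N ≈ 2100 turns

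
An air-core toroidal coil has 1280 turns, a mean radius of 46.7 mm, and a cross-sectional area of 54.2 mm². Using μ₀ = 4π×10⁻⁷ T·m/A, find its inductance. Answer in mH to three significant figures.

L ≈ 0.380 mH

For a thin toroid, L = μ₀N²A/(2πR).
L = (4π×10⁻⁷)(1280)²(5.420×10^-5) / (2π×4.670×10^-2 m) = 3.803×10^-4 H.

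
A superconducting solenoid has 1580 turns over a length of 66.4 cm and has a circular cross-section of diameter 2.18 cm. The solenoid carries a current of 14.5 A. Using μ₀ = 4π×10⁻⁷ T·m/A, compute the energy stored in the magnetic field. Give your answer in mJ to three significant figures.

A = π(d/2)² = π(1.090×10^-2 m)² = 3.733×10^-4 m².
L = μ₀N²A/ℓ = (4π×10⁻⁷)(1580)²(3.733×10^-4)/(0.664) = 1.763×10^-3 H.
U = ½LI² = ½(1.763×10^-3)(14.5)² = 0.1854 J.

U ≈ 185 mJ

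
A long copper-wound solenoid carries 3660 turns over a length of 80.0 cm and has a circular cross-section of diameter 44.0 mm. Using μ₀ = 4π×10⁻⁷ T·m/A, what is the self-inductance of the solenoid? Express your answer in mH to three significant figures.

A = π(d/2)² = π(2.200×10^-2 m)² = 1.521×10^-3 m².
For a long solenoid, L = μ₀N²A/ℓ.
L = (4π×10⁻⁷)(3660)²(1.521×10^-3)/(0.8 m) = 3.199×10^-2 H.

L ≈ 32.0 mH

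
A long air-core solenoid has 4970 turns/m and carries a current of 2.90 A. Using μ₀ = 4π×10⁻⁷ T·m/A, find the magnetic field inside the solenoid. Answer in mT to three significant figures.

Inside a long solenoid, B = μ₀nI.
B = (4π×10⁻⁷)(4.970×10^3 m⁻¹)(2.90 A) = 1.811×10^-2 T.

B ≈ 18.1 mT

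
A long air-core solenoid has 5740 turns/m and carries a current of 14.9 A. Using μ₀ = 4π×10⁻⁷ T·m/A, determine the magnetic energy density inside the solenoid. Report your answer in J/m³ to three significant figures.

B = μ₀nI = (4π×10⁻⁷)(5.740×10^3)(14.9) = 0.10748 T.
u = B²/(2μ₀) = (0.10748)²/(2×4π×10⁻⁷) = 4.596×10^3 J/m³.

u ≈ 4600 J/m³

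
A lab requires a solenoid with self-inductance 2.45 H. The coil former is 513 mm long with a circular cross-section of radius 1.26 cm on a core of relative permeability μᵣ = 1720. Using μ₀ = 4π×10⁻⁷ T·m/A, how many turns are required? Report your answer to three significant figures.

N ≈ 1080 turns

A = πr² = π(1.260×10^-2 m)² = 4.988×10^-4 m².
From L = μ₀μᵣN²A/ℓ, N = √(Lℓ / (μ₀μᵣA)).
N = √[(2.45)(0.513) / ((4π×10⁻⁷)(1720)×4.988×10^-4)] = √(1.166×10^6) ≈ 1079.8.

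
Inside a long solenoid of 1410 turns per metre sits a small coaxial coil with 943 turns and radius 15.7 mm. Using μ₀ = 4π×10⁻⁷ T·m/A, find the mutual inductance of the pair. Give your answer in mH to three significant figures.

The outer solenoid produces a uniform field B₁ = μ₀n₁I₁ across the inner coil,
so the flux linkage is N₂Φ = N₂B₁A₂ = μ₀n₁N₂A₂·I₁, giving M = μ₀n₁N₂A₂.
A₂ = πr² = π(1.570×10^-2 m)² = 7.744×10^-4 m².
M = (4π×10⁻⁷)(1410)(943)(7.744×10^-4) = 1.294×10^-3 H.

M ≈ 1.29 mH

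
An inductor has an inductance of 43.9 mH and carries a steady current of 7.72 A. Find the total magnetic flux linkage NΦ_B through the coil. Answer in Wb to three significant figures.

From L = NΦ_B/I, the flux linkage is NΦ_B = LI.
NΦ_B = (4.390×10^-2 H)(7.72 A) = 0.3389 Wb.

NΦ_B ≈ 0.339 Wb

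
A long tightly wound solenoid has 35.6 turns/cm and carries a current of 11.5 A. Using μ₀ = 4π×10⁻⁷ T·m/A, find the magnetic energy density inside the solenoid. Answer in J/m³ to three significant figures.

u ≈ 1050 J/m³

B = μ₀nI = (4π×10⁻⁷)(3.560×10^3)(11.5) = 5.1447×10^-2 T.
u = B²/(2μ₀) = (5.1447×10^-2)²/(2×4π×10⁻⁷) = 1.053×10^3 J/m³.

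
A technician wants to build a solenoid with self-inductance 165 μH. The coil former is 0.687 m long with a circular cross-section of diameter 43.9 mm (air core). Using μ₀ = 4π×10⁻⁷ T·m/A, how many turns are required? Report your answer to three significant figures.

A = π(d/2)² = π(2.195×10^-2 m)² = 1.514×10^-3 m².
From L = μ₀N²A/ℓ, N = √(Lℓ / (μ₀A)).
N = √[(1.650×10^-4)(0.687) / ((4π×10⁻⁷)×1.514×10^-3)] = √(5.960×10^4) ≈ 244.1.

N ≈ 244 turns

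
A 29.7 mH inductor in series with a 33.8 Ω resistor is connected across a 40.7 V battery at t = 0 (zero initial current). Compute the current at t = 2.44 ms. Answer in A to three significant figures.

τ = L/R = 2.970×10^-2/33.8 = 8.787×10^-4 s; final current I_∞ = ε/R = 40.7/33.8 = 1.204 A.
I(t) = I_∞(1 − e^(−t/τ)) with t/τ = 2.777.
I = (1.204)(1 − e^(−2.777)) = 1.129 A.

I ≈ 1.13 A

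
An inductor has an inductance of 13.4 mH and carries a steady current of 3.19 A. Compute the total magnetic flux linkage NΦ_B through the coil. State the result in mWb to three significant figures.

NΦ_B ≈ 42.7 mWb

From L = NΦ_B/I, the flux linkage is NΦ_B = LI.
NΦ_B = (1.340×10^-2 H)(3.19 A) = 4.2746×10^-2 Wb.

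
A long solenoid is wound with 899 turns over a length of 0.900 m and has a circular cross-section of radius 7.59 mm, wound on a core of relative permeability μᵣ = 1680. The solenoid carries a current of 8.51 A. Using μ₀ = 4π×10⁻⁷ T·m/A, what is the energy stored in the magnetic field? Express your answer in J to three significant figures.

A = πr² = π(7.590×10^-3 m)² = 1.810×10^-4 m².
L = μ₀μᵣN²A/ℓ = (4π×10⁻⁷)(1680)(899)²(1.810×10^-4)/(0.9) = 0.3431 H.
U = ½LI² = ½(0.3431)(8.51)² = 12.42 J.

U ≈ 12.4 J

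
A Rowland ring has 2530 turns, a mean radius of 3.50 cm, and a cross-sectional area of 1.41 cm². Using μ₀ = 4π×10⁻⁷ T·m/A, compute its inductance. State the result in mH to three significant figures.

For a thin toroid, L = μ₀N²A/(2πR).
L = (4π×10⁻⁷)(2530)²(1.410×10^-4) / (2π×3.500×10^-2 m) = 5.157×10^-3 H.

L ≈ 5.16 mH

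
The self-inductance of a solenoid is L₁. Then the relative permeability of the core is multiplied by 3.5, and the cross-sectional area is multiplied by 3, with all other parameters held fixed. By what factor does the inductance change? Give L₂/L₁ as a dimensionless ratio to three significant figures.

L₂/L₁ = 10.5

For a solenoid, L ∝ μᵣN²A/ℓ.
L₂/L₁ = (3.5) × (3) = 10.5.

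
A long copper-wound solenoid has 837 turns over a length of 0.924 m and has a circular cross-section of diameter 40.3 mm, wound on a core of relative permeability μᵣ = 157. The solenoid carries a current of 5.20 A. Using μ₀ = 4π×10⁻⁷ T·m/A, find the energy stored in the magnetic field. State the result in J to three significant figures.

A = π(d/2)² = π(2.015×10^-2 m)² = 1.276×10^-3 m².
L = μ₀μᵣN²A/ℓ = (4π×10⁻⁷)(157)(837)²(1.276×10^-3)/(0.924) = 0.1908 H.
U = ½LI² = ½(0.1908)(5.20)² = 2.58 J.

U ≈ 2.58 J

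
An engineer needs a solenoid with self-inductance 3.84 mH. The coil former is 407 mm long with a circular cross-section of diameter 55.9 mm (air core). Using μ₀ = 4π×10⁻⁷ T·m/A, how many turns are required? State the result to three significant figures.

A = π(d/2)² = π(2.795×10^-2 m)² = 2.454×10^-3 m².
From L = μ₀N²A/ℓ, N = √(Lℓ / (μ₀A)).
N = √[(3.840×10^-3)(0.407) / ((4π×10⁻⁷)×2.454×10^-3)] = √(5.068×10^5) ≈ 711.9.

N ≈ 712 turns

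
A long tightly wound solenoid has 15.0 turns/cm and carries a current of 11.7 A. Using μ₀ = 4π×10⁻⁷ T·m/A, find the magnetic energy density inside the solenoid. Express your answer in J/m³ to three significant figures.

B = μ₀nI = (4π×10⁻⁷)(1.500×10^3)(11.7) = 2.205×10^-2 T.
u = B²/(2μ₀) = (2.205×10^-2)²/(2×4π×10⁻⁷) = 193.5 J/m³.

u ≈ 194 J/m³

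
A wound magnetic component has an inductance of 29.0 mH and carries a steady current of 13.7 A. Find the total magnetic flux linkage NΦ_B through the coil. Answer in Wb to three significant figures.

From L = NΦ_B/I, the flux linkage is NΦ_B = LI.
NΦ_B = (2.900×10^-2 H)(13.7 A) = 0.3973 Wb.

NΦ_B ≈ 0.397 Wb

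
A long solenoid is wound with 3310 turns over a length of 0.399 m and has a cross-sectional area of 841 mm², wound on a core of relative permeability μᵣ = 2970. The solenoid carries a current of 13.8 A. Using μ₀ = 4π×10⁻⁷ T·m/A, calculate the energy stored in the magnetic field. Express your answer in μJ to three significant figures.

A = 841 mm² = 8.410×10^-4 m².
L = μ₀μᵣN²A/ℓ = (4π×10⁻⁷)(2970)(3310)²(8.410×10^-4)/(0.399) = 86.19 H.
U = ½LI² = ½(86.19)(13.8)² = 8.207×10^3 J.

U ≈ 8210000000 μJ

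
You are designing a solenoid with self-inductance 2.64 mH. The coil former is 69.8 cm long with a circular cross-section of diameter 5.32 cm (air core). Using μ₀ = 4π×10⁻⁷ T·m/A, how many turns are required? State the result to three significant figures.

A = π(d/2)² = π(2.660×10^-2 m)² = 2.223×10^-3 m².
From L = μ₀N²A/ℓ, N = √(Lℓ / (μ₀A)).
N = √[(2.640×10^-3)(0.698) / ((4π×10⁻⁷)×2.223×10^-3)] = √(6.597×10^5) ≈ 812.2.

N ≈ 812 turns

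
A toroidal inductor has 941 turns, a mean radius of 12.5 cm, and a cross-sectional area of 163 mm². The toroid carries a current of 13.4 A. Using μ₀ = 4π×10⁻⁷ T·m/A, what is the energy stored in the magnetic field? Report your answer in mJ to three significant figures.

U ≈ 20.7 mJ

L = μ₀N²A/(2πR) = (4π×10⁻⁷)(941)²(1.630×10^-4)/(2π×0.125) = 2.309×10^-4 H.
U = ½LI² = ½(2.309×10^-4)(13.4)² = 2.073×10^-2 J.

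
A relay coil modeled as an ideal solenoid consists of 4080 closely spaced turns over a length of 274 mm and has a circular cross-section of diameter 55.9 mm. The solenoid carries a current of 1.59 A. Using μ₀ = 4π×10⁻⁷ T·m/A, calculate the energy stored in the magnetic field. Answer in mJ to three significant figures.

A = π(d/2)² = π(2.795×10^-2 m)² = 2.454×10^-3 m².
L = μ₀N²A/ℓ = (4π×10⁻⁷)(4080)²(2.454×10^-3)/(0.274) = 0.1874 H.
U = ½LI² = ½(0.1874)(1.59)² = 0.2368 J.

U ≈ 237 mJ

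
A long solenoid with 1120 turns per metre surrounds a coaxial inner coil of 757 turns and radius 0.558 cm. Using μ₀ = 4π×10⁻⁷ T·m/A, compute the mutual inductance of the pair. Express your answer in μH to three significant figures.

M ≈ 104 μH

The outer solenoid produces a uniform field B₁ = μ₀n₁I₁ across the inner coil,
so the flux linkage is N₂Φ = N₂B₁A₂ = μ₀n₁N₂A₂·I₁, giving M = μ₀n₁N₂A₂.
A₂ = πr² = π(5.580×10^-3 m)² = 9.782×10^-5 m².
M = (4π×10⁻⁷)(1120)(757)(9.782×10^-5) = 1.042×10^-4 H.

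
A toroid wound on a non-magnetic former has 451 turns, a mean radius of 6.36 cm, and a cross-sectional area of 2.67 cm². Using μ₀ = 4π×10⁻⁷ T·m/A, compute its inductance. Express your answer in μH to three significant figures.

L ≈ 171 μH

For a thin toroid, L = μ₀N²A/(2πR).
L = (4π×10⁻⁷)(451)²(2.670×10^-4) / (2π×6.360×10^-2 m) = 1.708×10^-4 H.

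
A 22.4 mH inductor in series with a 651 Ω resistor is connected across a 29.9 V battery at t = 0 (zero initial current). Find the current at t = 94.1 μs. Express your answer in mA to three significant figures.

τ = L/R = 2.240×10^-2/651 = 3.441×10^-5 s; final current I_∞ = ε/R = 29.9/651 = 4.593×10^-2 A.
I(t) = I_∞(1 − e^(−t/τ)) with t/τ = 2.735.
I = (4.593×10^-2)(1 − e^(−2.735)) = 4.2948×10^-2 A.

I ≈ 42.9 mA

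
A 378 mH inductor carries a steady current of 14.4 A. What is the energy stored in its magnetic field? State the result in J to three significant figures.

U ≈ 39.2 J

Stored magnetic energy: U = ½LI².
U = ½(0.378 H)(14.4 A)² = 39.19 J.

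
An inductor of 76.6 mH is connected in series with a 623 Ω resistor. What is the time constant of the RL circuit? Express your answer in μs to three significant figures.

τ ≈ 123 μs

τ = L/R = (7.660×10^-2 H)/(623 Ω) = 1.230×10^-4 s.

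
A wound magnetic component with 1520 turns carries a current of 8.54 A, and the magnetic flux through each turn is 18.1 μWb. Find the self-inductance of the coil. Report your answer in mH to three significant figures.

L ≈ 3.22 mH

Self-inductance is defined by L = NΦ_B/I (flux linkage over current).
L = (1520)(1.810×10^-5 Wb)/(8.54 A) = 3.222×10^-3 H.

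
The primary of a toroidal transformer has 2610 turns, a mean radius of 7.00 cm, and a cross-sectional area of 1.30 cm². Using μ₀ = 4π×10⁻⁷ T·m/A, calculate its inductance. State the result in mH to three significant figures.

For a thin toroid, L = μ₀N²A/(2πR).
L = (4π×10⁻⁷)(2610)²(1.300×10^-4) / (2π×7.000×10^-2 m) = 2.530×10^-3 H.

L ≈ 2.53 mH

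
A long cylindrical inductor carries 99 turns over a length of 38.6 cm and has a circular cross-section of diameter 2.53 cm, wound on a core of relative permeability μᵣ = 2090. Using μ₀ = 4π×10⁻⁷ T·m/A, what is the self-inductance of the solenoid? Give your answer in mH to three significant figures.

A = π(d/2)² = π(1.265×10^-2 m)² = 5.027×10^-4 m².
For a long solenoid, L = μ₀μᵣN²A/ℓ.
L = (4π×10⁻⁷)(2090)(99)²(5.027×10^-4)/(0.386 m) = 3.353×10^-2 H.

L ≈ 33.5 mH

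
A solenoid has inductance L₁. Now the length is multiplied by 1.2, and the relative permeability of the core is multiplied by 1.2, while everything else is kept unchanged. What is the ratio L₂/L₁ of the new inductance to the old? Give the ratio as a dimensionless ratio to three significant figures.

For a solenoid, L ∝ μᵣN²A/ℓ.
L₂/L₁ = (1.2)^-1 × (1.2) = 1.00.

L₂/L₁ = 1.00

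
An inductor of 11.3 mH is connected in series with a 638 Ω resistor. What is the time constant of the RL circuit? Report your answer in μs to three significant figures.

τ = L/R = (1.130×10^-2 H)/(638 Ω) = 1.771×10^-5 s.

τ ≈ 17.7 μs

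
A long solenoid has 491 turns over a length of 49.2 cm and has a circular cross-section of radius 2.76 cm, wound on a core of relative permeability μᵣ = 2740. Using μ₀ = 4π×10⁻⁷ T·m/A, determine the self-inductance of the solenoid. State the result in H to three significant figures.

L ≈ 4.04 H

A = πr² = π(2.760×10^-2 m)² = 2.393×10^-3 m².
For a long solenoid, L = μ₀μᵣN²A/ℓ.
L = (4π×10⁻⁷)(2740)(491)²(2.393×10^-3)/(0.492 m) = 4.038 H.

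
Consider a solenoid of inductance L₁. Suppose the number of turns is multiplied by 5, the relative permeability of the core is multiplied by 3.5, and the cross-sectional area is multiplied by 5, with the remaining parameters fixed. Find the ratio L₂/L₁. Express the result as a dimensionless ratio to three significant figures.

For a solenoid, L ∝ μᵣN²A/ℓ.
L₂/L₁ = (5)^2 × (3.5) × (5) = 438.

L₂/L₁ = 438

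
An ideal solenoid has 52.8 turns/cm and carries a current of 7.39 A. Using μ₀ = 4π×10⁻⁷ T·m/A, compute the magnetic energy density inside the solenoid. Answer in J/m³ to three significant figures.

B = μ₀nI = (4π×10⁻⁷)(5.280×10^3)(7.39) = 4.903×10^-2 T.
u = B²/(2μ₀) = (4.903×10^-2)²/(2×4π×10⁻⁷) = 956.6 J/m³.

u ≈ 957 J/m³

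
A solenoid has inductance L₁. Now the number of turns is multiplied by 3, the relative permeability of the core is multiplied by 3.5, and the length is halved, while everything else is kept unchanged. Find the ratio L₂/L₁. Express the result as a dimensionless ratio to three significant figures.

For a solenoid, L ∝ μᵣN²A/ℓ.
L₂/L₁ = (3)^2 × (3.5) × (0.5)^-1 = 63.0.

L₂/L₁ = 63.0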